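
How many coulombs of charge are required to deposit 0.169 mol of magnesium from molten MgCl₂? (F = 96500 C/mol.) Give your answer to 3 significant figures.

Mg²⁺ + 2e⁻ → Mg, so n(e⁻) = 2 × 0.169 = 0.3380 mol
Q = 0.3380 × 96500 = 32620 C

32600 C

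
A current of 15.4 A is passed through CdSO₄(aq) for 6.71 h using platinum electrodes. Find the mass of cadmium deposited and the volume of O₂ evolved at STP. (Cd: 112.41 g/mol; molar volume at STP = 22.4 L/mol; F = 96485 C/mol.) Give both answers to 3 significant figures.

Q = 15.4 × 24156 = 3.720×10^5 C; n(e⁻) = 3.720×10^5 / 96485 = 3.856 mol
Cathode: Cd²⁺ + 2e⁻ → Cd → n(Cd) = 3.856/2 = 1.928 mol → 217 g
Anode: 2H₂O → O₂ + 4H⁺ + 4e⁻ → n(O₂) = 3.856/4 = 0.9640 mol → 21.6 L

217 g Cd; 21.6 L O₂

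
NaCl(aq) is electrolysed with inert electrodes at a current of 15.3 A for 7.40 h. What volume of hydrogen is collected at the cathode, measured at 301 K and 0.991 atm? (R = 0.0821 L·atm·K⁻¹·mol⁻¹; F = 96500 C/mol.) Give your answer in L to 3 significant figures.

Q = 15.3 A × 26640 s = 4.076×10^5 C
Moles of electrons = 4.076×10^5 / 96500 = 4.224 mol
2H⁺ + 2e⁻ → H₂, so n(H₂) = 4.224 / 2 = 2.112 mol
V = nRT/P = 2.112 × 0.0821 × 301 / 0.991 = 52.67 L

52.7 L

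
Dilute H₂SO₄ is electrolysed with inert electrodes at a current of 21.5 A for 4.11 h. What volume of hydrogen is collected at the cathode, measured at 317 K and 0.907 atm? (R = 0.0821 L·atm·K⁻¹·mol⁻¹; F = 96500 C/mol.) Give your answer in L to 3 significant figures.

Charge passed = 21.5 × 14796 = 3.181×10^5 C
Moles of electrons = 3.181×10^5 / 96500 = 3.296 mol
2H⁺ + 2e⁻ → H₂, so n(H₂) = 3.296 / 2 = 1.648 mol
V = nRT/P = 1.648 × 0.0821 × 317 / 0.907 = 47.29 L

47.3 L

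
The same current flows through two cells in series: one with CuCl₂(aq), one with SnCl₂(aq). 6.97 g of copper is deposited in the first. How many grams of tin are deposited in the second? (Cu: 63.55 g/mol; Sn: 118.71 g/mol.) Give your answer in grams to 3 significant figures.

13.0 g

n(Cu) = 6.97 / 63.55 = 0.1097 mol
Cu²⁺ + 2e⁻ → Cu, so n(e⁻) = 2 × 0.1097 = 0.2194 mol
In series, the same 0.2194 mol of electrons flows through the second cell.
Sn²⁺ + 2e⁻ → Sn, so n(Sn) = 0.2194 / 2 = 0.1097 mol
m(Sn) = 0.1097 × 118.71 = 13.0 g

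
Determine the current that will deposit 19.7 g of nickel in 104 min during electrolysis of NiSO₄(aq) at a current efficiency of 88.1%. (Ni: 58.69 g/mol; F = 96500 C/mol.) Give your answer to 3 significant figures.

11.8 A

n(Ni) = 19.7 / 58.69 = 0.3357 mol
Ni²⁺ + 2e⁻ → Ni, so n(e⁻) = 2 × 0.3357 = 0.6714 mol
Q = 0.6714 × 96500 / 0.881 = 73540 C
I = Q / t = 73540 / 6240 s = 11.8 A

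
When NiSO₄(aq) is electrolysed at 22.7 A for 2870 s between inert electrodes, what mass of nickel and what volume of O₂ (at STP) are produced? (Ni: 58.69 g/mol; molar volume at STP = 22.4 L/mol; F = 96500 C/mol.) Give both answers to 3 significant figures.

Q = 22.7 × 2870 = 65150 C; n(e⁻) = 65150 / 96500 = 0.6751 mol
Cathode: Ni²⁺ + 2e⁻ → Ni → n(Ni) = 0.6751/2 = 0.3376 mol → 19.8 g
Anode: 2H₂O → O₂ + 4H⁺ + 4e⁻ → n(O₂) = 0.6751/4 = 0.1688 mol → 3.78 L

19.8 g Ni; 3.78 L O₂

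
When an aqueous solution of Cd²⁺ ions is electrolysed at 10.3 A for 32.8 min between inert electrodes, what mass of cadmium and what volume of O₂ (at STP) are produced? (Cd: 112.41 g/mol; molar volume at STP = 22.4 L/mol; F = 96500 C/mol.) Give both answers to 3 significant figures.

Q = 10.3 × 1968 = 20270 C; n(e⁻) = 20270 / 96500 = 0.2101 mol
Cathode: Cd²⁺ + 2e⁻ → Cd → n(Cd) = 0.2101/2 = 0.1051 mol → 11.8 g
Anode: 2H₂O → O₂ + 4H⁺ + 4e⁻ → n(O₂) = 0.2101/4 = 0.05253 mol → 1.18 L

11.8 g Cd; 1.18 L O₂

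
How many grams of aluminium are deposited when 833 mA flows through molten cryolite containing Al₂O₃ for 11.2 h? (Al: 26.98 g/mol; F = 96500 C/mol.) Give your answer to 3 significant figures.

Q = It = 0.833 × 40320 = 33590 C
n(e⁻) = Q/F = 33590/96500 = 0.3481 mol
Al³⁺ + 3e⁻ → Al, so n(Al) = 0.3481 / 3 = 0.1160 mol
m = 0.1160 × 26.98 = 3.13 g

3.13 g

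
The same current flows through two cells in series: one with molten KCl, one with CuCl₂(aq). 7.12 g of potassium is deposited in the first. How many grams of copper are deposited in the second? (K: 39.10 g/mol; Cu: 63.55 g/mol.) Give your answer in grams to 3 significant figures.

n(K) = 7.12 / 39.10 = 0.1821 mol
K⁺ + e⁻ → K, so n(e⁻) = 0.1821 mol
The cells are in series, so the same charge (and hence the same n(e⁻) = 0.1821 mol) passes through both.
Cu²⁺ + 2e⁻ → Cu, so n(Cu) = 0.1821 / 2 = 0.09105 mol
m(Cu) = 0.09105 × 63.55 = 5.79 g

5.79 g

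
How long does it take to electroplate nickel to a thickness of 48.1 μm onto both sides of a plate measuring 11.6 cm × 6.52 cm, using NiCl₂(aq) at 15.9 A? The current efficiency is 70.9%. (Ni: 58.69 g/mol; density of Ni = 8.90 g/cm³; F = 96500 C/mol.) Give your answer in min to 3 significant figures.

Plated area = 2 × 11.6 × 6.52 = 151.3 cm²
Volume = 151.3 × 48.1×10⁻⁴ cm = 0.7278 cm³
m(Ni) = 0.7278 × 8.90 = 6.477 g
n(Ni) = 6.477 / 58.69 = 0.1104 mol; n(e⁻) = 2 × 0.1104 = 0.2208 mol
Q = 0.2208 × 96500 / 0.709 = 30050 C
t = 30050 / 15.9 = 1890 s = 31.5 min

31.5 min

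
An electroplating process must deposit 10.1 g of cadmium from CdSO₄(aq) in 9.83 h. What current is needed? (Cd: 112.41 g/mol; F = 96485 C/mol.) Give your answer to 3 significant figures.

n(Cd) = 10.1 / 112.41 = 0.08985 mol
Cd²⁺ + 2e⁻ → Cd, so n(e⁻) = 2 × 0.08985 = 0.1797 mol
Q = 0.1797 × 96485 = 17340 C
I = Q / t = 17340 / 35388 s = 0.490 A

0.490 A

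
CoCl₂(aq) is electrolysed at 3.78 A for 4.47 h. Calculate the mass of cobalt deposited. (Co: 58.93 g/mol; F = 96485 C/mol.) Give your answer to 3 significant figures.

Charge passed = 3.78 × 16092 = 60830 C
n(e⁻) = Q/F = 60830/96485 = 0.6305 mol
Co²⁺ + 2e⁻ → Co, so n(Co) = 0.6305 / 2 = 0.3153 mol
m = 0.3153 × 58.93 = 18.6 g

18.6 g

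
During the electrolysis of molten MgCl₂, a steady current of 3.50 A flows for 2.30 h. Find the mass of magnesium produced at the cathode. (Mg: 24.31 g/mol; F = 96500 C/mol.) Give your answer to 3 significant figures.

3.65 g

Q = 3.50 A × 8280 s = 28980 C
Moles of electrons = 28980 / 96500 = 0.3003 mol
Mg²⁺ + 2e⁻ → Mg, so n(Mg) = 0.3003 / 2 = 0.1502 mol
m = 0.1502 × 24.31 = 3.65 g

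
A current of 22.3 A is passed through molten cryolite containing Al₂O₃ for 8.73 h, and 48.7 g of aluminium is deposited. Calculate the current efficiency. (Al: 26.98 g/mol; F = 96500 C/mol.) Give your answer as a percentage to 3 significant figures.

74.6%

Q = 22.3 × 31428 = 7.008×10^5 C
n(e⁻) = 7.008×10^5 / 96500 = 7.262 mol
Al³⁺ + 3e⁻ → Al, so theoretical n(Al) = 2.421 mol → 65.32 g
Efficiency = 48.7 / 65.32 = 0.7456 = 74.6%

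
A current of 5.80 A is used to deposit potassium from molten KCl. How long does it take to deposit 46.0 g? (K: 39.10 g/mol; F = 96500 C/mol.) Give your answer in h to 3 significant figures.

5.44 h

n(K) = 46.0 / 39.10 = 1.176 mol
K⁺ + e⁻ → K, so n(e⁻) = 1.176 mol
Q = 1.176 × 96500 = 1.135×10^5 C
t = Q / I = 1.135×10^5 / 5.80 = 19570 s = 5.44 h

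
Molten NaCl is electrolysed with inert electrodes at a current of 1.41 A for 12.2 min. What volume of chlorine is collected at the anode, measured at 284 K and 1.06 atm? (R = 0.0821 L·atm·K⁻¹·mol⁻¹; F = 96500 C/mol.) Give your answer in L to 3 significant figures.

0.118 L

Charge passed = 1.41 × 732 = 1032 C
Moles of electrons = 1032 / 96500 = 0.01069 mol
2Cl⁻ → Cl₂ + 2e⁻, so n(Cl₂) = 0.01069 / 2 = 0.005345 mol
V = nRT/P = 0.005345 × 0.0821 × 284 / 1.06 = 0.1176 L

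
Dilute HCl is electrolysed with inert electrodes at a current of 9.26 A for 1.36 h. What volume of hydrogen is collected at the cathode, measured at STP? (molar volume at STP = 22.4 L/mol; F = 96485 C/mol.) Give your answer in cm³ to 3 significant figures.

5260 cm³

Q = It = 9.26 × 4896 = 45340 C
n(e⁻) = Q/F = 45340/96485 = 0.4699 mol
2H⁺ + 2e⁻ → H₂, so n(H₂) = 0.4699 / 2 = 0.2350 mol
V = 0.2350 × 22.4 = 5.264 L
= 5260 cm³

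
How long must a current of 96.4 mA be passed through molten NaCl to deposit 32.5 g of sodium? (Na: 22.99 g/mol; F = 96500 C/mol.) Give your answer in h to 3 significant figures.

n(Na) = 32.5 / 22.99 = 1.414 mol
Na⁺ + e⁻ → Na, so n(e⁻) = 1.414 mol
Q = 1.414 × 96500 = 1.365×10^5 C
t = Q / I = 1.365×10^5 / 0.0964 = 1.416×10^6 s = 393 h

393 h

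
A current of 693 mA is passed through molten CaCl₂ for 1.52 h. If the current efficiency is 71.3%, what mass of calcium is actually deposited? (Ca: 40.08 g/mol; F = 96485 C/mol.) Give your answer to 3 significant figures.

0.562 g

Q = 0.693 × 5472 = 3792 C
n(e⁻) = 3792 / 96485 = 0.03930 mol
Ca²⁺ + 2e⁻ → Ca, so theoretical m(Ca) = 0.01965 × 40.08 = 0.7876 g
Actual mass = 71.3% × 0.7876 = 0.562 g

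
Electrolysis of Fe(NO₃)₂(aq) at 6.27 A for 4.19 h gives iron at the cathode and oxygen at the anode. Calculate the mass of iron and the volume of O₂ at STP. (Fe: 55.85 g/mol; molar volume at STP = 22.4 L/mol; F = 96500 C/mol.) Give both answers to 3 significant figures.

27.4 g Fe; 5.49 L O₂

Q = 6.27 × 15084 = 94580 C; n(e⁻) = 94580 / 96500 = 0.9801 mol
Cathode: Fe²⁺ + 2e⁻ → Fe → n(Fe) = 0.9801/2 = 0.4901 mol → 27.4 g
Anode: 2H₂O → O₂ + 4H⁺ + 4e⁻ → n(O₂) = 0.9801/4 = 0.2450 mol → 5.49 L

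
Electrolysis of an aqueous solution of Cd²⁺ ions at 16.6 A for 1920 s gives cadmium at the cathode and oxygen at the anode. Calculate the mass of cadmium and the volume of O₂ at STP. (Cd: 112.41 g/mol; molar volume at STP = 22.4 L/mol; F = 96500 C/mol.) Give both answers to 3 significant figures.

Q = 16.6 × 1920 = 31870 C; n(e⁻) = 31870 / 96500 = 0.3303 mol
Cathode: Cd²⁺ + 2e⁻ → Cd → n(Cd) = 0.3303/2 = 0.1652 mol → 18.6 g
Anode: 2H₂O → O₂ + 4H⁺ + 4e⁻ → n(O₂) = 0.3303/4 = 0.08258 mol → 1.85 L

18.6 g Cd; 1.85 L O₂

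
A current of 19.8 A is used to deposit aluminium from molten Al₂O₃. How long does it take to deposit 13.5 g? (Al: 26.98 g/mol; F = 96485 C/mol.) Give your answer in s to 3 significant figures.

n(Al) = 13.5 / 26.98 = 0.5004 mol
Al³⁺ + 3e⁻ → Al, so n(e⁻) = 3 × 0.5004 = 1.501 mol
Q = 1.501 × 96485 = 1.448×10^5 C
t = Q / I = 1.448×10^5 / 19.8 = 7313 s

7310 s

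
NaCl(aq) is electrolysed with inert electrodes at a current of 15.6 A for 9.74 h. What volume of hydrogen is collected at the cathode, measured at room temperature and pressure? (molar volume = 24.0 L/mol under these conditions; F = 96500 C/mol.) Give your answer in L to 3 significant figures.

Charge passed = 15.6 × 35064 = 5.470×10^5 C
n(e⁻) = 5.470×10^5 / 96500 = 5.668 mol
2H⁺ + 2e⁻ → H₂, so n(H₂) = 5.668 / 2 = 2.834 mol
V = 2.834 × 24.0 = 68.02 L

68.0 L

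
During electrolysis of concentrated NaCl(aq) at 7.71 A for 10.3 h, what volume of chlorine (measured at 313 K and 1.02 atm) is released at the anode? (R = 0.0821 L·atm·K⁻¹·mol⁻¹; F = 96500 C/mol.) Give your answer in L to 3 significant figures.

Charge passed = 7.71 × 37080 = 2.859×10^5 C
Moles of electrons = 2.859×10^5 / 96500 = 2.963 mol
2Cl⁻ → Cl₂ + 2e⁻, so n(Cl₂) = 2.963 / 2 = 1.482 mol
V = nRT/P = 1.482 × 0.0821 × 313 / 1.02 = 37.34 L

37.3 L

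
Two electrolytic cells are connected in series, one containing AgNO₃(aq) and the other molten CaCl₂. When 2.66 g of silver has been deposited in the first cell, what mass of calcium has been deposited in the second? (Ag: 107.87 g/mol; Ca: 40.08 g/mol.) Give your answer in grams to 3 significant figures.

n(Ag) = 2.66 / 107.87 = 0.02466 mol
Ag⁺ + e⁻ → Ag, so n(e⁻) = 0.02466 mol
The cells are in series, so the same charge (and hence the same n(e⁻) = 0.02466 mol) passes through both.
Ca²⁺ + 2e⁻ → Ca, so n(Ca) = 0.02466 / 2 = 0.01233 mol
m(Ca) = 0.01233 × 40.08 = 0.494 g

0.494 g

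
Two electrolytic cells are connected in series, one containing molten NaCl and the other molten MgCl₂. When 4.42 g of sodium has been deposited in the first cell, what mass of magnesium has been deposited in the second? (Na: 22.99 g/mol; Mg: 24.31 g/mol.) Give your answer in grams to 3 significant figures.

n(Na) = 4.42 / 22.99 = 0.1923 mol
Na⁺ + e⁻ → Na, so n(e⁻) = 0.1923 mol
Since the cells are in series, n(e⁻) in the Mg cell is also 0.1923 mol.
Mg²⁺ + 2e⁻ → Mg, so n(Mg) = 0.1923 / 2 = 0.09615 mol
m(Mg) = 0.09615 × 24.31 = 2.34 g

2.34 g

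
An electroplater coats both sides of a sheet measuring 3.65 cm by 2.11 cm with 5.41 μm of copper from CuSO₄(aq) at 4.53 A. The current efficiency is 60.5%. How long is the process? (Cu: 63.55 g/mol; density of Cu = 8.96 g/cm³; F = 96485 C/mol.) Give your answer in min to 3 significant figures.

1.38 min

Plated area = 2 × 3.65 × 2.11 = 15.40 cm²
Volume = 15.40 × 5.41×10⁻⁴ cm = 0.008331 cm³
m(Cu) = 0.008331 × 8.96 = 0.07465 g
n(Cu) = 0.07465 / 63.55 = 0.001175 mol; n(e⁻) = 2 × 0.001175 = 0.002350 mol
Q = 0.002350 × 96485 / 0.605 = 374.8 C
t = 374.8 / 4.53 = 82.74 s = 1.38 min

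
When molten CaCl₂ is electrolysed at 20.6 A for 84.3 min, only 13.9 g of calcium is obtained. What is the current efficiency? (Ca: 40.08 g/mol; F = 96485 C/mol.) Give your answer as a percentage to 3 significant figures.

Q = 20.6 × 5058 = 1.042×10^5 C
n(e⁻) = 1.042×10^5 / 96485 = 1.080 mol
Ca²⁺ + 2e⁻ → Ca, so theoretical n(Ca) = 0.5400 mol → 21.64 g
Efficiency = 13.9 / 21.64 = 0.6423 = 64.2%

64.2%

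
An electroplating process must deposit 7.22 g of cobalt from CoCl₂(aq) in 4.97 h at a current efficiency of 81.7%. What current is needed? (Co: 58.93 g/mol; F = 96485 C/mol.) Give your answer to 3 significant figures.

1.62 A

n(Co) = 7.22 / 58.93 = 0.1225 mol
Co²⁺ + 2e⁻ → Co, so n(e⁻) = 2 × 0.1225 = 0.2450 mol
Q = 0.2450 × 96485 / 0.817 = 28930 C
I = Q / t = 28930 / 17892 s = 1.62 A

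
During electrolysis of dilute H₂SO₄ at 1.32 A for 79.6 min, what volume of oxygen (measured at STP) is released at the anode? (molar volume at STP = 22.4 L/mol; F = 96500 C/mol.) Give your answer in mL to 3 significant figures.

366 mL

Charge passed = 1.32 × 4776 = 6304 C
n(e⁻) = 6304 / 96500 = 0.06533 mol
2H₂O → O₂ + 4H⁺ + 4e⁻, so n(O₂) = 0.06533 / 4 = 0.01633 mol
V = 0.01633 × 22.4 = 0.3658 L
= 366 mL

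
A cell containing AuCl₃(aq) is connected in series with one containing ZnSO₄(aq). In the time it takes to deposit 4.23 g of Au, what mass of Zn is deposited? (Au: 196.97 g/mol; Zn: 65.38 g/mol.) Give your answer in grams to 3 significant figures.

2.11 g

n(Au) = 4.23 / 196.97 = 0.02148 mol
Au³⁺ + 3e⁻ → Au, so n(e⁻) = 3 × 0.02148 = 0.06444 mol
The cells are in series, so the same charge (and hence the same n(e⁻) = 0.06444 mol) passes through both.
Zn²⁺ + 2e⁻ → Zn, so n(Zn) = 0.06444 / 2 = 0.03222 mol
m(Zn) = 0.03222 × 65.38 = 2.11 g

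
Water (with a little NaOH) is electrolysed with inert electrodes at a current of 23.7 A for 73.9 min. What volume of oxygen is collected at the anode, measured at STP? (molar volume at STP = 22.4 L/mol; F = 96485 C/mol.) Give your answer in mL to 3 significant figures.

6100 mL

Q = 23.7 A × 4434 s = 1.051×10^5 C
n(e⁻) = Q/F = 1.051×10^5/96485 = 1.089 mol
2H₂O → O₂ + 4H⁺ + 4e⁻, so n(O₂) = 1.089 / 4 = 0.2723 mol
V = 0.2723 × 22.4 = 6.100 L
= 6100 mL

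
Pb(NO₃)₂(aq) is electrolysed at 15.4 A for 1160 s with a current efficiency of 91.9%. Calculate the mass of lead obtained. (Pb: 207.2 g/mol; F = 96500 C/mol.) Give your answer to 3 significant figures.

Q = 15.4 × 1160 = 17860 C
n(e⁻) = 17860 / 96500 = 0.1851 mol
Pb²⁺ + 2e⁻ → Pb, so theoretical m(Pb) = 0.09255 × 207.2 = 19.18 g
Actual mass = 91.9% × 19.18 = 17.6 g

17.6 g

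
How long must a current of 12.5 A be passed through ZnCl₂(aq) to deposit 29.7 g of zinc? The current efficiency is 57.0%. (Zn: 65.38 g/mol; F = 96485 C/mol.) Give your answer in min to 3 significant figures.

n(Zn) = 29.7 / 65.38 = 0.4543 mol
Zn²⁺ + 2e⁻ → Zn, so n(e⁻) = 2 × 0.4543 = 0.9086 mol
Q = 0.9086 × 96485 / 0.570 = 1.538×10^5 C
t = Q / I = 1.538×10^5 / 12.5 = 12300 s = 205 min

205 min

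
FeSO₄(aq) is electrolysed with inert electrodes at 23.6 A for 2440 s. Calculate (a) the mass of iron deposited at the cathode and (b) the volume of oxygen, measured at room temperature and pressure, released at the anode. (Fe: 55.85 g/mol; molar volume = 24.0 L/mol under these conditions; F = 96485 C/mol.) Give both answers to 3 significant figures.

Q = 23.6 × 2440 = 57580 C; n(e⁻) = 57580 / 96485 = 0.5968 mol
Cathode: Fe²⁺ + 2e⁻ → Fe → n(Fe) = 0.5968/2 = 0.2984 mol → 16.7 g
Anode: 2H₂O → O₂ + 4H⁺ + 4e⁻ → n(O₂) = 0.5968/4 = 0.1492 mol → 3.58 L

16.7 g Fe; 3.58 L O₂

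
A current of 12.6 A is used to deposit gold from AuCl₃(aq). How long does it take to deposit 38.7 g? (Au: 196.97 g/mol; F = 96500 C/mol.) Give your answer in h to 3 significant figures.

n(Au) = 38.7 / 196.97 = 0.1965 mol
Au³⁺ + 3e⁻ → Au, so n(e⁻) = 3 × 0.1965 = 0.5895 mol
Q = 0.5895 × 96500 = 56890 C
t = Q / I = 56890 / 12.6 = 4515 s = 1.25 h

1.25 h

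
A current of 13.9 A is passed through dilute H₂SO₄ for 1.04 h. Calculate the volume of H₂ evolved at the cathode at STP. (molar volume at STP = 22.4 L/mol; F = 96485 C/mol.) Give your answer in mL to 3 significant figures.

6040 mL

Q = 13.9 A × 3744 s = 52040 C
n(e⁻) = 52040 / 96485 = 0.5394 mol
2H⁺ + 2e⁻ → H₂, so n(H₂) = 0.5394 / 2 = 0.2697 mol
V = 0.2697 × 22.4 = 6.041 L
= 6040 mL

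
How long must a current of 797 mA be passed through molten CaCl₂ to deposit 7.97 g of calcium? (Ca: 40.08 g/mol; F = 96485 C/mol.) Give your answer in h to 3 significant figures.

13.4 h

n(Ca) = 7.97 / 40.08 = 0.1989 mol
Ca²⁺ + 2e⁻ → Ca, so n(e⁻) = 2 × 0.1989 = 0.3978 mol
Q = 0.3978 × 96485 = 38380 C
t = Q / I = 38380 / 0.797 = 48160 s = 13.4 h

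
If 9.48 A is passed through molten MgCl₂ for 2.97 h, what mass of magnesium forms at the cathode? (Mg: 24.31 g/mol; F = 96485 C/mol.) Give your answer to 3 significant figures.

Q = It = 9.48 × 10692 = 1.014×10^5 C
n(e⁻) = Q/F = 1.014×10^5/96485 = 1.051 mol
Mg²⁺ + 2e⁻ → Mg, so n(Mg) = 1.051 / 2 = 0.5255 mol
m = 0.5255 × 24.31 = 12.8 g

12.8 g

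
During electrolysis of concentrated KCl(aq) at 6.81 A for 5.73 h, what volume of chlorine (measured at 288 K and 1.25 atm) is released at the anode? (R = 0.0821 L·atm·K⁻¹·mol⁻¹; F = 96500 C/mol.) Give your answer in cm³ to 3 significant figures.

13800 cm³

Q = It = 6.81 × 20628 = 1.405×10^5 C
n(e⁻) = 1.405×10^5 / 96500 = 1.456 mol
2Cl⁻ → Cl₂ + 2e⁻, so n(Cl₂) = 1.456 / 2 = 0.7280 mol
V = nRT/P = 0.7280 × 0.0821 × 288 / 1.25 = 13.77 L
= 13800 cm³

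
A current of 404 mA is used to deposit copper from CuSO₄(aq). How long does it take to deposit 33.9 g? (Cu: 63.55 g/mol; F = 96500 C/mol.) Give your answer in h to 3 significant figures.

n(Cu) = 33.9 / 63.55 = 0.5334 mol
Cu²⁺ + 2e⁻ → Cu, so n(e⁻) = 2 × 0.5334 = 1.067 mol
Q = 1.067 × 96500 = 1.030×10^5 C
t = Q / I = 1.030×10^5 / 0.404 = 2.550×10^5 s = 70.8 h

70.8 h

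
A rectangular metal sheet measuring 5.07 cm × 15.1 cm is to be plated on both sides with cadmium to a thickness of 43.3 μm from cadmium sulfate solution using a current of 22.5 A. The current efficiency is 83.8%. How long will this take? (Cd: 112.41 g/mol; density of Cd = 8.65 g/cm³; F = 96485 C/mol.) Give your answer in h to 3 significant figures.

Plated area = 2 × 5.07 × 15.1 = 153.1 cm²
Volume = 153.1 × 43.3×10⁻⁴ cm = 0.6629 cm³
m(Cd) = 0.6629 × 8.65 = 5.734 g
n(Cd) = 5.734 / 112.41 = 0.05101 mol; n(e⁻) = 2 × 0.05101 = 0.1020 mol
Q = 0.1020 × 96485 / 0.838 = 11740 C
t = 11740 / 22.5 = 521.8 s = 0.145 h

0.145 h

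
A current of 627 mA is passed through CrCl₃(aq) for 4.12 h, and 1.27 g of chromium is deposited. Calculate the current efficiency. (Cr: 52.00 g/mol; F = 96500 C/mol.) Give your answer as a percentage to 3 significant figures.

Q = 0.627 × 14832 = 9300 C
n(e⁻) = 9300 / 96500 = 0.09637 mol
Cr³⁺ + 3e⁻ → Cr, so theoretical n(Cr) = 0.03212 mol → 1.670 g
Efficiency = 1.27 / 1.670 = 0.7605 = 76.0%

76.0%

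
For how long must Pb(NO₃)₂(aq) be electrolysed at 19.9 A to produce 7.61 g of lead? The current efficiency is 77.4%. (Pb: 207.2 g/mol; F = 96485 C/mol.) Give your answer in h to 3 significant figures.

n(Pb) = 7.61 / 207.2 = 0.03673 mol
Pb²⁺ + 2e⁻ → Pb, so n(e⁻) = 2 × 0.03673 = 0.07346 mol
Q = 0.07346 × 96485 / 0.774 = 9157 C
t = Q / I = 9157 / 19.9 = 460.2 s = 0.128 h

0.128 h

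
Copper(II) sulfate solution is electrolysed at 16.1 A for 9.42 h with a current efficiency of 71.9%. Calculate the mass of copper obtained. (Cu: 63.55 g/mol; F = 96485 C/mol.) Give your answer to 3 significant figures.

Q = 16.1 × 33912 = 5.460×10^5 C
n(e⁻) = 5.460×10^5 / 96485 = 5.659 mol
Cu²⁺ + 2e⁻ → Cu, so theoretical m(Cu) = 2.830 × 63.55 = 179.8 g
Actual mass = 71.9% × 179.8 = 129 g

129 g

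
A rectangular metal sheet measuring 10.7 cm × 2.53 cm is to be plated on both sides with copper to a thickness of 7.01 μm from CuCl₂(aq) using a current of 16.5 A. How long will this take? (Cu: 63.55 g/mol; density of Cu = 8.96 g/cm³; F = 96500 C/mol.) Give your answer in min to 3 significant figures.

Plated area = 2 × 10.7 × 2.53 = 54.14 cm²
Volume = 54.14 × 7.01×10⁻⁴ cm = 0.03795 cm³
m(Cu) = 0.03795 × 8.96 = 0.3400 g
n(Cu) = 0.3400 / 63.55 = 0.005350 mol; n(e⁻) = 2 × 0.005350 = 0.01070 mol
Q = 0.01070 × 96500 = 1033 C
t = 1033 / 16.5 = 62.61 s = 1.04 min

1.04 min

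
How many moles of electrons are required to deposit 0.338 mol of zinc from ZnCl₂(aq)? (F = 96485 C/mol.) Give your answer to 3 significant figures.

Zn²⁺ + 2e⁻ → Zn, so n(e⁻) = 2 × 0.338 = 0.6760 mol

0.676 mol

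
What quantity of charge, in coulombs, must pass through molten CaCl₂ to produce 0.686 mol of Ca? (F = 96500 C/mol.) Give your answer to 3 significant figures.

1.32×10^5 C

Ca²⁺ + 2e⁻ → Ca, so n(e⁻) = 2 × 0.686 = 1.372 mol
Q = 1.372 × 96500 = 1.324×10^5 C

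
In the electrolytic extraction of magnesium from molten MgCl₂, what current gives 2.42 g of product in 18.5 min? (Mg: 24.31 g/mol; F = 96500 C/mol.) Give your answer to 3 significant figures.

n(Mg) = 2.42 / 24.31 = 0.09955 mol
Mg²⁺ + 2e⁻ → Mg, so n(e⁻) = 2 × 0.09955 = 0.1991 mol
Q = 0.1991 × 96500 = 19210 C
I = Q / t = 19210 / 1110 s = 17.3 A

17.3 A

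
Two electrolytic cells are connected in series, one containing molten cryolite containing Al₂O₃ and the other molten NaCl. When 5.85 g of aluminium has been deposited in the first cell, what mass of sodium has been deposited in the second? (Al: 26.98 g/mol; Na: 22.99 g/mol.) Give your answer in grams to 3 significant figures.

n(Al) = 5.85 / 26.98 = 0.2168 mol
Al³⁺ + 3e⁻ → Al, so n(e⁻) = 3 × 0.2168 = 0.6504 mol
In series, the same 0.6504 mol of electrons flows through the second cell.
Na⁺ + e⁻ → Na, so n(Na) = 0.6504 mol
m(Na) = 0.6504 × 22.99 = 15.0 g

15.0 g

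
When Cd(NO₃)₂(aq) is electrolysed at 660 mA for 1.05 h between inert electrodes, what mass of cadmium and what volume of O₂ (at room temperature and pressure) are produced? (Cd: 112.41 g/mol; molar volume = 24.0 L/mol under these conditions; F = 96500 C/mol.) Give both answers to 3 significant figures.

Q = 0.660 × 3780 = 2495 C; n(e⁻) = 2495 / 96500 = 0.02585 mol
Cathode: Cd²⁺ + 2e⁻ → Cd → n(Cd) = 0.02585/2 = 0.01293 mol → 1.45 g
Anode: 2H₂O → O₂ + 4H⁺ + 4e⁻ → n(O₂) = 0.02585/4 = 0.006463 mol → 0.155 L

1.45 g Cd; 0.155 L O₂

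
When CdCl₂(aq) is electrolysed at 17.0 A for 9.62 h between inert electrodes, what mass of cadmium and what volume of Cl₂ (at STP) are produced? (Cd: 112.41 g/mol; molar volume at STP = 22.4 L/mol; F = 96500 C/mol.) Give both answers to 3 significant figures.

Q = 17.0 × 34632 = 5.887×10^5 C; n(e⁻) = 5.887×10^5 / 96500 = 6.101 mol
Cathode: Cd²⁺ + 2e⁻ → Cd → n(Cd) = 6.101/2 = 3.051 mol → 343 g
Anode: 2Cl⁻ → Cl₂ + 2e⁻ → n(Cl₂) = 6.101/2 = 3.051 mol → 68.3 L

343 g Cd; 68.3 L Cl₂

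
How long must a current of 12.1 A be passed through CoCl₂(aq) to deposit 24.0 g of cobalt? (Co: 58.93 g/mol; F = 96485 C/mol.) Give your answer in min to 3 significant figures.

108 min

n(Co) = 24.0 / 58.93 = 0.4073 mol
Co²⁺ + 2e⁻ → Co, so n(e⁻) = 2 × 0.4073 = 0.8146 mol
Q = 0.8146 × 96485 = 78600 C
t = Q / I = 78600 / 12.1 = 6496 s = 108 min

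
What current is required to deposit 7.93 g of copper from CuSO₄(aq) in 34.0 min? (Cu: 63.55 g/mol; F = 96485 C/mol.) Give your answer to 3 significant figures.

n(Cu) = 7.93 / 63.55 = 0.1248 mol
Cu²⁺ + 2e⁻ → Cu, so n(e⁻) = 2 × 0.1248 = 0.2496 mol
Q = 0.2496 × 96485 = 24080 C
I = Q / t = 24080 / 2040 s = 11.8 A

11.8 A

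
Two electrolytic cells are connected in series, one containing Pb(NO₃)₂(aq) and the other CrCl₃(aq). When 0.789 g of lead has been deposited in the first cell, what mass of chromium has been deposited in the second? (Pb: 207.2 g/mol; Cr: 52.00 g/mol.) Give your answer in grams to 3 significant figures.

0.132 g

n(Pb) = 0.789 / 207.2 = 0.003808 mol
Pb²⁺ + 2e⁻ → Pb, so n(e⁻) = 2 × 0.003808 = 0.007616 mol
Since the cells are in series, n(e⁻) in the Cr cell is also 0.007616 mol.
Cr³⁺ + 3e⁻ → Cr, so n(Cr) = 0.007616 / 3 = 0.002539 mol
m(Cr) = 0.002539 × 52.00 = 0.132 g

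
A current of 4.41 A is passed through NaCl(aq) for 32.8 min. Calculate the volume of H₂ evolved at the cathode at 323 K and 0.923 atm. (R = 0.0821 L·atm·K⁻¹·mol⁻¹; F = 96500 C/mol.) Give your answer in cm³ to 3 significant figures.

Q = It = 4.41 × 1968 = 8679 C
n(e⁻) = Q/F = 8679/96500 = 0.08994 mol
2H⁺ + 2e⁻ → H₂, so n(H₂) = 0.08994 / 2 = 0.04497 mol
V = nRT/P = 0.04497 × 0.0821 × 323 / 0.923 = 1.292 L
= 1290 cm³

1290 cm³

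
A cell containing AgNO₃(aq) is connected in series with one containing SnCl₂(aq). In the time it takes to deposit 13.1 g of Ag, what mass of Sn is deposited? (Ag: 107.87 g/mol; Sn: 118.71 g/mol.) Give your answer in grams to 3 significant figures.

n(Ag) = 13.1 / 107.87 = 0.1214 mol
Ag⁺ + e⁻ → Ag, so n(e⁻) = 0.1214 mol
Since the cells are in series, n(e⁻) in the Sn cell is also 0.1214 mol.
Sn²⁺ + 2e⁻ → Sn, so n(Sn) = 0.1214 / 2 = 0.06070 mol
m(Sn) = 0.06070 × 118.71 = 7.21 g

7.21 g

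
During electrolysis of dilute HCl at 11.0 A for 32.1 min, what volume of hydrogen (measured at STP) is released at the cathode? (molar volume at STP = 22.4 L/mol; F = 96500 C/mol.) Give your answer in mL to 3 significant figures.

Q = It = 11.0 × 1926 = 21190 C
Moles of electrons = 21190 / 96500 = 0.2196 mol
2H⁺ + 2e⁻ → H₂, so n(H₂) = 0.2196 / 2 = 0.1098 mol
V = 0.1098 × 22.4 = 2.460 L
= 2460 mL

2460 mL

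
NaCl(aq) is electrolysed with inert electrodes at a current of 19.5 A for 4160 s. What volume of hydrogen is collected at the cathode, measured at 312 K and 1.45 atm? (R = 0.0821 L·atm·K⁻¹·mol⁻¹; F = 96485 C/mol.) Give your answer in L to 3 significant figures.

7.43 L

Q = 19.5 A × 4160 s = 81120 C
n(e⁻) = 81120 / 96485 = 0.8408 mol
2H⁺ + 2e⁻ → H₂, so n(H₂) = 0.8408 / 2 = 0.4204 mol
V = nRT/P = 0.4204 × 0.0821 × 312 / 1.45 = 7.427 L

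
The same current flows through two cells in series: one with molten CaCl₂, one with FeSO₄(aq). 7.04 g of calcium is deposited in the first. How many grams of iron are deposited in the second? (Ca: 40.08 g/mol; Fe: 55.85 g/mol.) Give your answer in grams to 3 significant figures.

9.81 g

n(Ca) = 7.04 / 40.08 = 0.1756 mol
Ca²⁺ + 2e⁻ → Ca, so n(e⁻) = 2 × 0.1756 = 0.3512 mol
The cells are in series, so the same charge (and hence the same n(e⁻) = 0.3512 mol) passes through both.
Fe²⁺ + 2e⁻ → Fe, so n(Fe) = 0.3512 / 2 = 0.1756 mol
m(Fe) = 0.1756 × 55.85 = 9.81 g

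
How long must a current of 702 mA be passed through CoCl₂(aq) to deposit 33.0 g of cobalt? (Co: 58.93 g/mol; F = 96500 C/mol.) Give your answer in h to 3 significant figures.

42.8 h

n(Co) = 33.0 / 58.93 = 0.5600 mol
Co²⁺ + 2e⁻ → Co, so n(e⁻) = 2 × 0.5600 = 1.120 mol
Q = 1.120 × 96500 = 1.081×10^5 C
t = Q / I = 1.081×10^5 / 0.702 = 1.540×10^5 s = 42.8 h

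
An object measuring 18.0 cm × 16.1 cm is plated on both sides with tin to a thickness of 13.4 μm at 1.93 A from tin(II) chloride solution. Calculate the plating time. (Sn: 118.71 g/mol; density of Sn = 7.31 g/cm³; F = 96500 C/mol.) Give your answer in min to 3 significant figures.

Plated area = 2 × 18.0 × 16.1 = 579.6 cm²
Volume = 579.6 × 13.4×10⁻⁴ cm = 0.7767 cm³
m(Sn) = 0.7767 × 7.31 = 5.678 g
n(Sn) = 5.678 / 118.71 = 0.04783 mol; n(e⁻) = 2 × 0.04783 = 0.09566 mol
Q = 0.09566 × 96500 = 9231 C
t = 9231 / 1.93 = 4783 s = 79.7 min

79.7 min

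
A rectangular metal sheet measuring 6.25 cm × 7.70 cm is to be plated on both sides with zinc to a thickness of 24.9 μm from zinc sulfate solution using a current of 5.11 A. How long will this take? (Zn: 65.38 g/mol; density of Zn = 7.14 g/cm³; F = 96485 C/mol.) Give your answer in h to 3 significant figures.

0.275 h

Plated area = 2 × 6.25 × 7.70 = 96.25 cm²
Volume = 96.25 × 24.9×10⁻⁴ cm = 0.2397 cm³
m(Zn) = 0.2397 × 7.14 = 1.711 g
n(Zn) = 1.711 / 65.38 = 0.02617 mol; n(e⁻) = 2 × 0.02617 = 0.05234 mol
Q = 0.05234 × 96485 = 5050 C
t = 5050 / 5.11 = 988.3 s = 0.275 h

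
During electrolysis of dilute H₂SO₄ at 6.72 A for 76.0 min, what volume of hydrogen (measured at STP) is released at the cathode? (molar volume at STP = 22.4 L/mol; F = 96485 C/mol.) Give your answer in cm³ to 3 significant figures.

3560 cm³

Q = It = 6.72 × 4560 = 30640 C
n(e⁻) = Q/F = 30640/96485 = 0.3176 mol
2H⁺ + 2e⁻ → H₂, so n(H₂) = 0.3176 / 2 = 0.1588 mol
V = 0.1588 × 22.4 = 3.557 L
= 3560 cm³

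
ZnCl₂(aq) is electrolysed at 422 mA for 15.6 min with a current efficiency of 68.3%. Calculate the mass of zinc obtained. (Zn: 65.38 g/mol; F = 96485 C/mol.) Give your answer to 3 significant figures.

Q = 0.422 × 936 = 395.0 C
n(e⁻) = 395.0 / 96485 = 0.004094 mol
Zn²⁺ + 2e⁻ → Zn, so theoretical m(Zn) = 0.002047 × 65.38 = 0.1338 g
Actual mass = 68.3% × 0.1338 = 0.0914 g

0.0914 g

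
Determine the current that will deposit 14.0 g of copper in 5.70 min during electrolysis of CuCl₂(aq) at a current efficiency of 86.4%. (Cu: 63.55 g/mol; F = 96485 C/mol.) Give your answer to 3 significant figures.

n(Cu) = 14.0 / 63.55 = 0.2203 mol
Cu²⁺ + 2e⁻ → Cu, so n(e⁻) = 2 × 0.2203 = 0.4406 mol
Q = 0.4406 × 96485 / 0.864 = 49200 C
I = Q / t = 49200 / 342 s = 144 A

144 A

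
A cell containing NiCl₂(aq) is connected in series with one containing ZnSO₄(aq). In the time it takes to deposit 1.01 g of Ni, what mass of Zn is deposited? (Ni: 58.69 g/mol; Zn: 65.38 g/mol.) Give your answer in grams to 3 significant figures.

n(Ni) = 1.01 / 58.69 = 0.01721 mol
Ni²⁺ + 2e⁻ → Ni, so n(e⁻) = 2 × 0.01721 = 0.03442 mol
Same current for the same time ⇒ same n(e⁻) = 0.03442 mol in both cells.
Zn²⁺ + 2e⁻ → Zn, so n(Zn) = 0.03442 / 2 = 0.01721 mol
m(Zn) = 0.01721 × 65.38 = 1.13 g

1.13 g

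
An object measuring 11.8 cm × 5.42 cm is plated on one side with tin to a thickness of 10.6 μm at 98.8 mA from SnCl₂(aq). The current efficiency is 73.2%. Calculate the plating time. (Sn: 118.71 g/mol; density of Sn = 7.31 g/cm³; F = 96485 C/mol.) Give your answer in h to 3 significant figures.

3.09 h

Plated area = 11.8 × 5.42 = 63.96 cm²
Volume = 63.96 × 10.6×10⁻⁴ cm = 0.06780 cm³
m(Sn) = 0.06780 × 7.31 = 0.4956 g
n(Sn) = 0.4956 / 118.71 = 0.004175 mol; n(e⁻) = 2 × 0.004175 = 0.008350 mol
Q = 0.008350 × 96485 / 0.732 = 1101 C
t = 1101 / 0.0988 = 11140 s = 3.09 h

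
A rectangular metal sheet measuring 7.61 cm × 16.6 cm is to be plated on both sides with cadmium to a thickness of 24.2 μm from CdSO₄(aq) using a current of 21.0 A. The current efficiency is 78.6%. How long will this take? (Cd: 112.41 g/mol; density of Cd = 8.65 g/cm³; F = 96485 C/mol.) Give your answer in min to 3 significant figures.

9.17 min

Plated area = 2 × 7.61 × 16.6 = 252.7 cm²
Volume = 252.7 × 24.2×10⁻⁴ cm = 0.6115 cm³
m(Cd) = 0.6115 × 8.65 = 5.289 g
n(Cd) = 5.289 / 112.41 = 0.04705 mol; n(e⁻) = 2 × 0.04705 = 0.09410 mol
Q = 0.09410 × 96485 / 0.786 = 11550 C
t = 11550 / 21.0 = 550.0 s = 9.17 min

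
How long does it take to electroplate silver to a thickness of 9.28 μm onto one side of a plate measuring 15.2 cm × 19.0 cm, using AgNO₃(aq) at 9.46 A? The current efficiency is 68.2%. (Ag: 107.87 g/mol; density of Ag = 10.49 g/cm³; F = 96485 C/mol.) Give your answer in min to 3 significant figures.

Plated area = 15.2 × 19.0 = 288.8 cm²
Volume = 288.8 × 9.28×10⁻⁴ cm = 0.2680 cm³
m(Ag) = 0.2680 × 10.49 = 2.811 g
n(Ag) = 2.811 / 107.87 = 0.02606 mol; n(e⁻) = 0.02606 mol
Q = 0.02606 × 96485 / 0.682 = 3687 C
t = 3687 / 9.46 = 389.7 s = 6.50 min

6.50 min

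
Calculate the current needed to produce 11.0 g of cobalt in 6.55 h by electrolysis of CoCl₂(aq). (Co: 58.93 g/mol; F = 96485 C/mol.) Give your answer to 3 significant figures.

n(Co) = 11.0 / 58.93 = 0.1867 mol
Co²⁺ + 2e⁻ → Co, so n(e⁻) = 2 × 0.1867 = 0.3734 mol
Q = 0.3734 × 96485 = 36030 C
I = Q / t = 36030 / 23580 s = 1.53 A

1.53 A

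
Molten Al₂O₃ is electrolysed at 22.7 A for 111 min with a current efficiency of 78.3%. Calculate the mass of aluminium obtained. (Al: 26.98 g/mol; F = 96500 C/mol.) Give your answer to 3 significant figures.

Q = 22.7 × 6660 = 1.512×10^5 C
n(e⁻) = 1.512×10^5 / 96500 = 1.567 mol
Al³⁺ + 3e⁻ → Al, so theoretical m(Al) = 0.5223 × 26.98 = 14.09 g
Actual mass = 78.3% × 14.09 = 11.0 g

11.0 g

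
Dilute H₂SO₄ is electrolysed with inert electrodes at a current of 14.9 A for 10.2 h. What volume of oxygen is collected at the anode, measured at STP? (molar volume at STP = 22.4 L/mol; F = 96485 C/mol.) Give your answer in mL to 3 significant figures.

31800 mL

Charge passed = 14.9 × 36720 = 5.471×10^5 C
n(e⁻) = 5.471×10^5 / 96485 = 5.670 mol
2H₂O → O₂ + 4H⁺ + 4e⁻, so n(O₂) = 5.670 / 4 = 1.418 mol
V = 1.418 × 22.4 = 31.76 L
= 31800 mL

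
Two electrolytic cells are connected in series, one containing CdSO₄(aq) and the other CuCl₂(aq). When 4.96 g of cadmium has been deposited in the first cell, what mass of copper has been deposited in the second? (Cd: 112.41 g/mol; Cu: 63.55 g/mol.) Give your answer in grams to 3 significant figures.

2.80 g

n(Cd) = 4.96 / 112.41 = 0.04412 mol
Cd²⁺ + 2e⁻ → Cd, so n(e⁻) = 2 × 0.04412 = 0.08824 mol
Since the cells are in series, n(e⁻) in the Cu cell is also 0.08824 mol.
Cu²⁺ + 2e⁻ → Cu, so n(Cu) = 0.08824 / 2 = 0.04412 mol
m(Cu) = 0.04412 × 63.55 = 2.80 g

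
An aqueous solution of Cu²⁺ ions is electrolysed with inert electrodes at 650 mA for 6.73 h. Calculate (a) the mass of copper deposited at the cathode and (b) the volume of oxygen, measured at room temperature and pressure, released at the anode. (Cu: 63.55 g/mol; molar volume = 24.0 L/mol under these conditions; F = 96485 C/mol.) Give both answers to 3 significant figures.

5.19 g Cu; 0.979 L O₂

Q = 0.650 × 24228 = 15750 C; n(e⁻) = 15750 / 96485 = 0.1632 mol
Cathode: Cu²⁺ + 2e⁻ → Cu → n(Cu) = 0.1632/2 = 0.08160 mol → 5.19 g
Anode: 2H₂O → O₂ + 4H⁺ + 4e⁻ → n(O₂) = 0.1632/4 = 0.04080 mol → 0.979 L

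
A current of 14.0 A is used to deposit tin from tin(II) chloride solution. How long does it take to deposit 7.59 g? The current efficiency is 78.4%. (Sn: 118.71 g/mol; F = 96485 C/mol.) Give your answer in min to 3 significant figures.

18.7 min

n(Sn) = 7.59 / 118.71 = 0.06394 mol
Sn²⁺ + 2e⁻ → Sn, so n(e⁻) = 2 × 0.06394 = 0.1279 mol
Q = 0.1279 × 96485 / 0.784 = 15740 C
t = Q / I = 15740 / 14.0 = 1124 s = 18.7 min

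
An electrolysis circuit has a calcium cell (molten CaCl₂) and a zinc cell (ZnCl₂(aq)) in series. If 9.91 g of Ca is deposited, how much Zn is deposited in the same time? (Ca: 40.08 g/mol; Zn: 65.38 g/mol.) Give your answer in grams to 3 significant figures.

n(Ca) = 9.91 / 40.08 = 0.2473 mol
Ca²⁺ + 2e⁻ → Ca, so n(e⁻) = 2 × 0.2473 = 0.4946 mol
Same current for the same time ⇒ same n(e⁻) = 0.4946 mol in both cells.
Zn²⁺ + 2e⁻ → Zn, so n(Zn) = 0.4946 / 2 = 0.2473 mol
m(Zn) = 0.2473 × 65.38 = 16.2 g

16.2 g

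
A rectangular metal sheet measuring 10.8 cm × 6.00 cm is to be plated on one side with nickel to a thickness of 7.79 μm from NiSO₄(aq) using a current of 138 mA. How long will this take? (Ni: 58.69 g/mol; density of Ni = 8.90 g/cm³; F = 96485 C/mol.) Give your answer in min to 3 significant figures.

178 min

Plated area = 10.8 × 6.00 = 64.80 cm²
Volume = 64.80 × 7.79×10⁻⁴ cm = 0.05048 cm³
m(Ni) = 0.05048 × 8.90 = 0.4493 g
n(Ni) = 0.4493 / 58.69 = 0.007655 mol; n(e⁻) = 2 × 0.007655 = 0.01531 mol
Q = 0.01531 × 96485 = 1477 C
t = 1477 / 0.138 = 10700 s = 178 min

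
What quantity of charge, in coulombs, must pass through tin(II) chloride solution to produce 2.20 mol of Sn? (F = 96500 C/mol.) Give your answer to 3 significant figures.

4.25×10^5 C

Sn²⁺ + 2e⁻ → Sn, so n(e⁻) = 2 × 2.20 = 4.400 mol
Q = 4.400 × 96500 = 4.246×10^5 C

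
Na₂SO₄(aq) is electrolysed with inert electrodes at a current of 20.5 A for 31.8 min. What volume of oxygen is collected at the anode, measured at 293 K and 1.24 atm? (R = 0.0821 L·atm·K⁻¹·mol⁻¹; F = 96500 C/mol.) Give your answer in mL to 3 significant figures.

Q = It = 20.5 × 1908 = 39110 C
n(e⁻) = 39110 / 96500 = 0.4053 mol
2H₂O → O₂ + 4H⁺ + 4e⁻, so n(O₂) = 0.4053 / 4 = 0.1013 mol
V = nRT/P = 0.1013 × 0.0821 × 293 / 1.24 = 1.965 L
= 1970 mL

1970 mL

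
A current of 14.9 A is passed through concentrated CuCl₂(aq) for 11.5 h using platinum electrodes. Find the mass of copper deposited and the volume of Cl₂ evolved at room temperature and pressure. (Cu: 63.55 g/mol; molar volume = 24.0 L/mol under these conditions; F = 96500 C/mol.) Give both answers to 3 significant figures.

Q = 14.9 × 41400 = 6.169×10^5 C; n(e⁻) = 6.169×10^5 / 96500 = 6.393 mol
Cathode: Cu²⁺ + 2e⁻ → Cu → n(Cu) = 6.393/2 = 3.197 mol → 203 g
Anode: 2Cl⁻ → Cl₂ + 2e⁻ → n(Cl₂) = 6.393/2 = 3.197 mol → 76.7 L

203 g Cu; 76.7 L Cl₂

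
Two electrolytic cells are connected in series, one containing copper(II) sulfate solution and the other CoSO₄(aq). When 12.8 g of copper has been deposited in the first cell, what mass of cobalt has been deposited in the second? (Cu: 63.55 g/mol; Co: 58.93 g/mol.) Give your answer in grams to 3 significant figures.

n(Cu) = 12.8 / 63.55 = 0.2014 mol
Cu²⁺ + 2e⁻ → Cu, so n(e⁻) = 2 × 0.2014 = 0.4028 mol
The cells are in series, so the same charge (and hence the same n(e⁻) = 0.4028 mol) passes through both.
Co²⁺ + 2e⁻ → Co, so n(Co) = 0.4028 / 2 = 0.2014 mol
m(Co) = 0.2014 × 58.93 = 11.9 g

11.9 g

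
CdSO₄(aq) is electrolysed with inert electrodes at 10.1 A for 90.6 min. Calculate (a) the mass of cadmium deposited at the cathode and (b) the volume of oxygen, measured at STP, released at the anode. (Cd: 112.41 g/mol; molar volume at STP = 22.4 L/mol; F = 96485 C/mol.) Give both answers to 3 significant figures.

Q = 10.1 × 5436 = 54900 C; n(e⁻) = 54900 / 96485 = 0.5690 mol
Cathode: Cd²⁺ + 2e⁻ → Cd → n(Cd) = 0.5690/2 = 0.2845 mol → 32.0 g
Anode: 2H₂O → O₂ + 4H⁺ + 4e⁻ → n(O₂) = 0.5690/4 = 0.1423 mol → 3.19 L

32.0 g Cd; 3.19 L O₂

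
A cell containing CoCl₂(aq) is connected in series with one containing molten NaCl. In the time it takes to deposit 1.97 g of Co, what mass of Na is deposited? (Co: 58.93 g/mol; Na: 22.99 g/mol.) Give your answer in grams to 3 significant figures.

n(Co) = 1.97 / 58.93 = 0.03343 mol
Co²⁺ + 2e⁻ → Co, so n(e⁻) = 2 × 0.03343 = 0.06686 mol
Same current for the same time ⇒ same n(e⁻) = 0.06686 mol in both cells.
Na⁺ + e⁻ → Na, so n(Na) = 0.06686 mol
m(Na) = 0.06686 × 22.99 = 1.54 g

1.54 g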